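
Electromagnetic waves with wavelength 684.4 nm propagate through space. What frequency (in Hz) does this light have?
4.3804e+14 Hz

Using the wave equation: c = fλ

Solving for frequency:
f = c/λ = (3×10⁸ m/s) / (684.4×10⁻⁹ m)
f = 4.3804e+14 Hz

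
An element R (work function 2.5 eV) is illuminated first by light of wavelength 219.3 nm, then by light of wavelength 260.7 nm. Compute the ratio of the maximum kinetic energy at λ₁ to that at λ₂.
1.3980

Using Einstein's equation: KE_max = hc/λ - φ

For λ₁ = 219.3 nm:
E₁ = hc/λ₁ = 5.6536 eV
KE₁ = E₁ - φ = 5.6536 - 2.5 = 3.1536 eV

For λ₂ = 260.7 nm:
E₂ = hc/λ₂ = 4.7558 eV
KE₂ = E₂ - φ = 4.7558 - 2.5 = 2.2558 eV

Ratio: KE₁/KE₂ = 3.1536/2.2558 = 1.3980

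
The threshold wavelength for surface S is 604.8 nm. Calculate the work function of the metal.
2.05 eV

At the threshold wavelength, photon energy equals work function:
φ = hc/λ₀

Calculating:
φ = (6.626×10⁻³⁴ J·s)(3×10⁸ m/s) / (604.8×10⁻⁹ m)
φ = 2.05 eV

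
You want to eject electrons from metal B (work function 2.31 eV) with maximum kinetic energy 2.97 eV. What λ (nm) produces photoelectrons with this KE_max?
234.82 nm

From Einstein's equation: KE_max = hc/λ - φ

Rearranging for λ:
hc/λ = KE_max + φ
λ = hc/(KE_max + φ)

Required photon energy:
E_photon = KE_max + φ = 2.97 + 2.31 = 5.28 eV

Required wavelength:
λ = hc/E_photon = (6.626×10⁻³⁴)(3×10⁸) / (5.28 × 1.602×10⁻¹⁹)
λ = 234.82 nm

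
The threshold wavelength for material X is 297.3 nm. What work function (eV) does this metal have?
4.17 eV

At the threshold wavelength, photon energy equals work function:
φ = hc/λ₀

Calculating:
φ = (6.626×10⁻³⁴ J·s)(3×10⁸ m/s) / (297.3×10⁻⁹ m)
φ = 4.17 eV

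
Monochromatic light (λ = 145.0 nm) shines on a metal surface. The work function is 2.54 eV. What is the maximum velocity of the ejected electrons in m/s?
1.4541e+06 m/s

First, find the maximum kinetic energy:
E_photon = hc/λ = 8.5506 eV
KE_max = E_photon - φ = 8.5506 - 2.54 = 6.0106 eV

Convert to Joules: KE_max = 6.0106 × 1.602×10⁻¹⁹ J = 9.6301e-19 J

Then use KE = ½mv² to find velocity:
v = √(2·KE/m) = √(2 × 9.6301e-19 J / 9.109e-31 kg)
v = 1.4541e+06 m/s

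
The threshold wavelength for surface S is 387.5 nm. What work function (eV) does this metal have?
3.20 eV

At the threshold wavelength, photon energy equals work function:
φ = hc/λ₀

Calculating:
φ = (6.626×10⁻³⁴ J·s)(3×10⁸ m/s) / (387.5×10⁻⁹ m)
φ = 3.20 eV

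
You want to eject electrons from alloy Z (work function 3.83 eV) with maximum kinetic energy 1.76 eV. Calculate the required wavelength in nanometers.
221.80 nm

From Einstein's equation: KE_max = hc/λ - φ

Rearranging for λ:
hc/λ = KE_max + φ
λ = hc/(KE_max + φ)

Required photon energy:
E_photon = KE_max + φ = 1.76 + 3.83 = 5.59 eV

Required wavelength:
λ = hc/E_photon = (6.626×10⁻³⁴)(3×10⁸) / (5.59 × 1.602×10⁻¹⁹)
λ = 221.80 nm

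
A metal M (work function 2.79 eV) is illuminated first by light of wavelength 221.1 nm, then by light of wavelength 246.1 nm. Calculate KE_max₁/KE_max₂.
1.2534

Using Einstein's equation: KE_max = hc/λ - φ

For λ₁ = 221.1 nm:
E₁ = hc/λ₁ = 5.6076 eV
KE₁ = E₁ - φ = 5.6076 - 2.79 = 2.8176 eV

For λ₂ = 246.1 nm:
E₂ = hc/λ₂ = 5.0380 eV
KE₂ = E₂ - φ = 5.0380 - 2.79 = 2.2480 eV

Ratio: KE₁/KE₂ = 2.8176/2.2480 = 1.2534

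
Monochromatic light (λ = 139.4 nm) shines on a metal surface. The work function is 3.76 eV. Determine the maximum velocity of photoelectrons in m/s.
1.3439e+06 m/s

First, find the maximum kinetic energy:
E_photon = hc/λ = 8.8941 eV
KE_max = E_photon - φ = 8.8941 - 3.76 = 5.1341 eV

Convert to Joules: KE_max = 5.1341 × 1.602×10⁻¹⁹ J = 8.2258e-19 J

Then use KE = ½mv² to find velocity:
v = √(2·KE/m) = √(2 × 8.2258e-19 J / 9.109e-31 kg)
v = 1.3439e+06 m/s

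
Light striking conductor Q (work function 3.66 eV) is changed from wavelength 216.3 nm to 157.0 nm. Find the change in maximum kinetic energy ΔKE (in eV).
2.1650 eV

Using Einstein's equation: KE_max = hc/λ - φ

For λ₁ = 216.3 nm:
KE₁ = hc/λ₁ - φ = 5.7320 - 3.66 = 2.0720 eV

For λ₂ = 157.0 nm:
KE₂ = hc/λ₂ - φ = 7.8971 - 3.66 = 4.2371 eV

Change in KE:
ΔKE = KE₂ - KE₁ = 4.2371 - 2.0720 = 2.1650 eV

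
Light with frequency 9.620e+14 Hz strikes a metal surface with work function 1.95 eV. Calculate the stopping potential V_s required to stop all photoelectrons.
2.0285 V

The stopping potential V_s satisfies: eV_s = KE_max

First, find KE_max using Einstein's equation:
E_photon = hf = (6.626×10⁻³⁴ J·s)(9.620e+14 Hz) = 3.9785 eV
KE_max = E_photon - φ = 3.9785 - 1.95 = 2.0285 eV

Since eV_s = KE_max:
V_s = KE_max/e = 2.0285 V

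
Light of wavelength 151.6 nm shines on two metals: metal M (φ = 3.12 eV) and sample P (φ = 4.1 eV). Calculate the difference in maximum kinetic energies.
0.9800 eV

Using KE_max = hc/λ - φ for each metal:

Photon energy: E = hc/λ = 8.1784 eV

For metal M (φ₁ = 3.12 eV):
KE₁ = E - φ₁ = 8.1784 - 3.12 = 5.0584 eV

For sample P (φ₂ = 4.1 eV):
KE₂ = E - φ₂ = 8.1784 - 4.1 = 4.0784 eV

Difference:
ΔKE = KE₁ - KE₂ = 5.0584 - 4.0784 = 0.9800 eV

Note: The difference equals the difference in work functions: 4.1 - 3.12 = 0.98 eV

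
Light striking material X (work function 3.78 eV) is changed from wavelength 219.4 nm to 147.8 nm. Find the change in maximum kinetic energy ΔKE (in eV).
2.7376 eV

Using Einstein's equation: KE_max = hc/λ - φ

For λ₁ = 219.4 nm:
KE₁ = hc/λ₁ - φ = 5.6511 - 3.78 = 1.8711 eV

For λ₂ = 147.8 nm:
KE₂ = hc/λ₂ - φ = 8.3886 - 3.78 = 4.6086 eV

Change in KE:
ΔKE = KE₂ - KE₁ = 4.6086 - 1.8711 = 2.7376 eV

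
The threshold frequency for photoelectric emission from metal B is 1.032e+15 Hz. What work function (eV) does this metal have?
4.27 eV

At the threshold frequency, photon energy equals work function:
φ = hf₀

Calculating:
φ = (6.626×10⁻³⁴ J·s)(1.032e+15 Hz)
φ = 4.27 eV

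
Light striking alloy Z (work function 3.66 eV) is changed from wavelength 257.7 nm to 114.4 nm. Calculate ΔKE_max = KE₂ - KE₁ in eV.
6.0266 eV

Using Einstein's equation: KE_max = hc/λ - φ

For λ₁ = 257.7 nm:
KE₁ = hc/λ₁ - φ = 4.8112 - 3.66 = 1.1512 eV

For λ₂ = 114.4 nm:
KE₂ = hc/λ₂ - φ = 10.8378 - 3.66 = 7.1778 eV

Change in KE:
ΔKE = KE₂ - KE₁ = 7.1778 - 1.1512 = 6.0266 eV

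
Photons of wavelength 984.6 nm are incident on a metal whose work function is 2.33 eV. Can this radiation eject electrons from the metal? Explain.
No

For photoemission, the photon energy must exceed the work function.

Photon energy: E = hc/λ = 1.2592 eV
Work function: φ = 2.33 eV

Since E_photon (1.2592 eV) < φ (2.33 eV), photoemission will NOT occur.
The threshold wavelength is λ₀ = hc/φ = 532.1 nm.
Since 984.6 nm > 532.1 nm, the photons lack sufficient energy.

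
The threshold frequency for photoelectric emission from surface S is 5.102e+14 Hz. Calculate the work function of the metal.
2.11 eV

At the threshold frequency, photon energy equals work function:
φ = hf₀

Calculating:
φ = (6.626×10⁻³⁴ J·s)(5.102e+14 Hz)
φ = 2.11 eV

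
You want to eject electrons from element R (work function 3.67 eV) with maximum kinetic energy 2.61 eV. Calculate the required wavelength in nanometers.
197.43 nm

From Einstein's equation: KE_max = hc/λ - φ

Rearranging for λ:
hc/λ = KE_max + φ
λ = hc/(KE_max + φ)

Required photon energy:
E_photon = KE_max + φ = 2.61 + 3.67 = 6.28 eV

Required wavelength:
λ = hc/E_photon = (6.626×10⁻³⁴)(3×10⁸) / (6.28 × 1.602×10⁻¹⁹)
λ = 197.43 nm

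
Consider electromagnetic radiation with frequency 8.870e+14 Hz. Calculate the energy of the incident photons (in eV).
3.6683 eV

Using E = hf:

E = hf = (6.626×10⁻³⁴ J·s)(8.870e+14 Hz)
E = 3.6683 eV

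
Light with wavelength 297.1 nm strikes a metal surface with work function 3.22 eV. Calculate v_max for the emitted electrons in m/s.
5.7904e+05 m/s

First, find the maximum kinetic energy:
E_photon = hc/λ = 4.1731 eV
KE_max = E_photon - φ = 4.1731 - 3.22 = 0.9531 eV

Convert to Joules: KE_max = 0.9531 × 1.602×10⁻¹⁹ J = 1.5271e-19 J

Then use KE = ½mv² to find velocity:
v = √(2·KE/m) = √(2 × 1.5271e-19 J / 9.109e-31 kg)
v = 5.7904e+05 m/s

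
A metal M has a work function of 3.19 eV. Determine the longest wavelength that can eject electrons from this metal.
388.67 nm

The threshold wavelength is when the photon energy equals the work function:
hc/λ₀ = φ

Solving for λ₀:
λ₀ = hc/φ = (6.626×10⁻³⁴ J·s)(3×10⁸ m/s) / (3.19 eV × 1.602×10⁻¹⁹ J/eV)
λ₀ = 388.67 nm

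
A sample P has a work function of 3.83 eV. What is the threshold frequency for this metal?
9.2609e+14 Hz

The threshold frequency is when the photon energy equals the work function:
hf₀ = φ

Solving for f₀:
f₀ = φ/h = (3.83 eV × 1.602×10⁻¹⁹ J/eV) / (6.626×10⁻³⁴ J·s)
f₀ = 9.2609e+14 Hz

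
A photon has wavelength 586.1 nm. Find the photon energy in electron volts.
2.1154 eV

Using E = hf = hc/λ:

E = hc/λ = (6.626×10⁻³⁴ J·s)(3×10⁸ m/s) / (586.1×10⁻⁹ m)
E = 2.1154 eV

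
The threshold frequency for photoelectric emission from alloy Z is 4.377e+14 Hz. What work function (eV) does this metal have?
1.81 eV

At the threshold frequency, photon energy equals work function:
φ = hf₀

Calculating:
φ = (6.626×10⁻³⁴ J·s)(4.377e+14 Hz)
φ = 1.81 eV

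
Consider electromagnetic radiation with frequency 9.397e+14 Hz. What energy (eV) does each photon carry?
3.8863 eV

Using E = hf:

E = hf = (6.626×10⁻³⁴ J·s)(9.397e+14 Hz)
E = 3.8863 eV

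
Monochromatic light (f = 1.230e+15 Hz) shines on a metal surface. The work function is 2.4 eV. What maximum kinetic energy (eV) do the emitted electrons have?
2.6869 eV

Using Einstein's photoelectric equation: KE_max = hf - φ

First, calculate the photon energy:
E_photon = hf = (6.626×10⁻³⁴ J·s)(1.230e+15 Hz)
E_photon = 5.0869 eV

Then, the maximum kinetic energy:
KE_max = E_photon - φ = 5.0869 eV - 2.4 eV = 2.6869 eV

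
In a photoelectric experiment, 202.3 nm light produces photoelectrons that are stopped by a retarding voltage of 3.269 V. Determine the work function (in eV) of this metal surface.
2.86 eV

The stopping potential gives the maximum kinetic energy: KE_max = eV_s = 3.269 eV

From Einstein's photoelectric equation: KE_max = hc/λ - φ
Rearranging: φ = hc/λ - KE_max

Calculate photon energy:
E_photon = hc/λ = (6.626×10⁻³⁴ J·s)(3×10⁸ m/s) / (202.3×10⁻⁹ m) = 6.1287 eV

Therefore:
φ = 6.1287 - 3.269 = 2.86 eV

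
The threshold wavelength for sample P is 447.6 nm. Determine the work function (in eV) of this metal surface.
2.77 eV

At the threshold wavelength, photon energy equals work function:
φ = hc/λ₀

Calculating:
φ = (6.626×10⁻³⁴ J·s)(3×10⁸ m/s) / (447.6×10⁻⁹ m)
φ = 2.77 eV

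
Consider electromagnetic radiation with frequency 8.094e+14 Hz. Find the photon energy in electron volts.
3.3474 eV

Using E = hf:

E = hf = (6.626×10⁻³⁴ J·s)(8.094e+14 Hz)
E = 3.3474 eV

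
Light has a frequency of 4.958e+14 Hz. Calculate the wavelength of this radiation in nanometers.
604.66 nm

Using the wave equation: c = fλ

Solving for wavelength:
λ = c/f = (3×10⁸ m/s) / (4.958e+14 Hz)
λ = 604.66 nm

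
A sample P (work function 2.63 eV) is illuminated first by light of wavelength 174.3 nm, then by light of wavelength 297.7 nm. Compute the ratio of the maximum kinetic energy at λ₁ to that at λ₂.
2.9212

Using Einstein's equation: KE_max = hc/λ - φ

For λ₁ = 174.3 nm:
E₁ = hc/λ₁ = 7.1133 eV
KE₁ = E₁ - φ = 7.1133 - 2.63 = 4.4833 eV

For λ₂ = 297.7 nm:
E₂ = hc/λ₂ = 4.1647 eV
KE₂ = E₂ - φ = 4.1647 - 2.63 = 1.5347 eV

Ratio: KE₁/KE₂ = 4.4833/1.5347 = 2.9212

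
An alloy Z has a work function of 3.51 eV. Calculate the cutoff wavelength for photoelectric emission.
353.23 nm

The threshold wavelength is when the photon energy equals the work function:
hc/λ₀ = φ

Solving for λ₀:
λ₀ = hc/φ = (6.626×10⁻³⁴ J·s)(3×10⁸ m/s) / (3.51 eV × 1.602×10⁻¹⁹ J/eV)
λ₀ = 353.23 nm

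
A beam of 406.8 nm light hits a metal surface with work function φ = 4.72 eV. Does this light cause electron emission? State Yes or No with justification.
No

For photoemission, the photon energy must exceed the work function.

Photon energy: E = hc/λ = 3.0478 eV
Work function: φ = 4.72 eV

Since E_photon (3.0478 eV) < φ (4.72 eV), photoemission will NOT occur.
The threshold wavelength is λ₀ = hc/φ = 262.7 nm.
Since 406.8 nm > 262.7 nm, the photons lack sufficient energy.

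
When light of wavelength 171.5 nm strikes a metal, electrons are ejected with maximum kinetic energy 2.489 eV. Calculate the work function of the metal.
4.74 eV

From Einstein's photoelectric equation: KE_max = hf - φ = hc/λ - φ

Rearranging for φ:
φ = hc/λ - KE_max

Calculate photon energy:
E_photon = hc/λ = 7.2294 eV

Therefore:
φ = 7.2294 - 2.489 = 4.74 eV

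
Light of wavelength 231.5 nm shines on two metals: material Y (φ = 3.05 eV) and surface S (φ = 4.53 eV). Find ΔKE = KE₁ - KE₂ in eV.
1.4800 eV

Using KE_max = hc/λ - φ for each metal:

Photon energy: E = hc/λ = 5.3557 eV

For material Y (φ₁ = 3.05 eV):
KE₁ = E - φ₁ = 5.3557 - 3.05 = 2.3057 eV

For surface S (φ₂ = 4.53 eV):
KE₂ = E - φ₂ = 5.3557 - 4.53 = 0.8257 eV

Difference:
ΔKE = KE₁ - KE₂ = 2.3057 - 0.8257 = 1.4800 eV

Note: The difference equals the difference in work functions: 4.53 - 3.05 = 1.48 eV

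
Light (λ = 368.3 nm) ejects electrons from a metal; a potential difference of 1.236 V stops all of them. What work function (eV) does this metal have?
2.13 eV

The stopping potential gives the maximum kinetic energy: KE_max = eV_s = 1.236 eV

From Einstein's photoelectric equation: KE_max = hc/λ - φ
Rearranging: φ = hc/λ - KE_max

Calculate photon energy:
E_photon = hc/λ = (6.626×10⁻³⁴ J·s)(3×10⁸ m/s) / (368.3×10⁻⁹ m) = 3.3664 eV

Therefore:
φ = 3.3664 - 1.236 = 2.13 eV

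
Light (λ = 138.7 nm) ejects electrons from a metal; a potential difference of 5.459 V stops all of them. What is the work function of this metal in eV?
3.48 eV

The stopping potential gives the maximum kinetic energy: KE_max = eV_s = 5.459 eV

From Einstein's photoelectric equation: KE_max = hc/λ - φ
Rearranging: φ = hc/λ - KE_max

Calculate photon energy:
E_photon = hc/λ = (6.626×10⁻³⁴ J·s)(3×10⁸ m/s) / (138.7×10⁻⁹ m) = 8.9390 eV

Therefore:
φ = 8.9390 - 5.459 = 3.48 eV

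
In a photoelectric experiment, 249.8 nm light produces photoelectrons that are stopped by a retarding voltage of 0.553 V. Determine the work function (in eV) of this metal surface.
4.41 eV

The stopping potential gives the maximum kinetic energy: KE_max = eV_s = 0.553 eV

From Einstein's photoelectric equation: KE_max = hc/λ - φ
Rearranging: φ = hc/λ - KE_max

Calculate photon energy:
E_photon = hc/λ = (6.626×10⁻³⁴ J·s)(3×10⁸ m/s) / (249.8×10⁻⁹ m) = 4.9633 eV

Therefore:
φ = 4.9633 - 0.553 = 4.41 eV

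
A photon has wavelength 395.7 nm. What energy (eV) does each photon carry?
3.1333 eV

Using E = hf = hc/λ:

E = hc/λ = (6.626×10⁻³⁴ J·s)(3×10⁸ m/s) / (395.7×10⁻⁹ m)
E = 3.1333 eV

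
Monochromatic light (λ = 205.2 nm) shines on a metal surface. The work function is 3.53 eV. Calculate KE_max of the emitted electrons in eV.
2.5121 eV

Using Einstein's photoelectric equation: KE_max = hf - φ = hc/λ - φ

First, calculate the photon energy:
E_photon = hc/λ = (6.626×10⁻³⁴ J·s)(3×10⁸ m/s) / (205.2×10⁻⁹ m)
E_photon = 6.0421 eV

Then, the maximum kinetic energy:
KE_max = E_photon - φ = 6.0421 eV - 3.53 eV = 2.5121 eV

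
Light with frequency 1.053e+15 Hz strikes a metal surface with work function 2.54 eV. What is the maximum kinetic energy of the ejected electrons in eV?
1.8149 eV

Using Einstein's photoelectric equation: KE_max = hf - φ

First, calculate the photon energy:
E_photon = hf = (6.626×10⁻³⁴ J·s)(1.053e+15 Hz)
E_photon = 4.3549 eV

Then, the maximum kinetic energy:
KE_max = E_photon - φ = 4.3549 eV - 2.54 eV = 1.8149 eV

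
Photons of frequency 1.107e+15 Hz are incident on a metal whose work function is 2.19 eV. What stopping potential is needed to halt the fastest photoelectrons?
2.3882 V

The stopping potential V_s satisfies: eV_s = KE_max

First, find KE_max using Einstein's equation:
E_photon = hf = (6.626×10⁻³⁴ J·s)(1.107e+15 Hz) = 4.5782 eV
KE_max = E_photon - φ = 4.5782 - 2.19 = 2.3882 eV

Since eV_s = KE_max:
V_s = KE_max/e = 2.3882 V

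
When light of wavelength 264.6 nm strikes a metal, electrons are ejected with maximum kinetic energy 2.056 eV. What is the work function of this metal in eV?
2.63 eV

From Einstein's photoelectric equation: KE_max = hf - φ = hc/λ - φ

Rearranging for φ:
φ = hc/λ - KE_max

Calculate photon energy:
E_photon = hc/λ = 4.6857 eV

Therefore:
φ = 4.6857 - 2.056 = 2.63 eV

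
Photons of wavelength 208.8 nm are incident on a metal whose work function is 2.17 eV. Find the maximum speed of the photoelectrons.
1.1513e+06 m/s

First, find the maximum kinetic energy:
E_photon = hc/λ = 5.9379 eV
KE_max = E_photon - φ = 5.9379 - 2.17 = 3.7679 eV

Convert to Joules: KE_max = 3.7679 × 1.602×10⁻¹⁹ J = 6.0369e-19 J

Then use KE = ½mv² to find velocity:
v = √(2·KE/m) = √(2 × 6.0369e-19 J / 9.109e-31 kg)
v = 1.1513e+06 m/s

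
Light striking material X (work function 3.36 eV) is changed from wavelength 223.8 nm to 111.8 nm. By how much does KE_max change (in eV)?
5.5499 eV

Using Einstein's equation: KE_max = hc/λ - φ

For λ₁ = 223.8 nm:
KE₁ = hc/λ₁ - φ = 5.5400 - 3.36 = 2.1800 eV

For λ₂ = 111.8 nm:
KE₂ = hc/λ₂ - φ = 11.0898 - 3.36 = 7.7298 eV

Change in KE:
ΔKE = KE₂ - KE₁ = 7.7298 - 2.1800 = 5.5499 eV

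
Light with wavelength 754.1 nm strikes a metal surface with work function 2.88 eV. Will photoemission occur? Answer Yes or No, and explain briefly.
No

For photoemission, the photon energy must exceed the work function.

Photon energy: E = hc/λ = 1.6441 eV
Work function: φ = 2.88 eV

Since E_photon (1.6441 eV) < φ (2.88 eV), photoemission will NOT occur.
The threshold wavelength is λ₀ = hc/φ = 430.5 nm.
Since 754.1 nm > 430.5 nm, the photons lack sufficient energy.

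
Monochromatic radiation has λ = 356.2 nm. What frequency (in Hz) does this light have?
8.4164e+14 Hz

Using the wave equation: c = fλ

Solving for frequency:
f = c/λ = (3×10⁸ m/s) / (356.2×10⁻⁹ m)
f = 8.4164e+14 Hz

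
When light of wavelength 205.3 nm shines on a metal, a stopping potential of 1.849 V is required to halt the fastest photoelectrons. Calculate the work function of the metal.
4.19 eV

The stopping potential gives the maximum kinetic energy: KE_max = eV_s = 1.849 eV

From Einstein's photoelectric equation: KE_max = hc/λ - φ
Rearranging: φ = hc/λ - KE_max

Calculate photon energy:
E_photon = hc/λ = (6.626×10⁻³⁴ J·s)(3×10⁸ m/s) / (205.3×10⁻⁹ m) = 6.0392 eV

Therefore:
φ = 6.0392 - 1.849 = 4.19 eV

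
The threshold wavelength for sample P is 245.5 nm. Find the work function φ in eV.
5.05 eV

At the threshold wavelength, photon energy equals work function:
φ = hc/λ₀

Calculating:
φ = (6.626×10⁻³⁴ J·s)(3×10⁸ m/s) / (245.5×10⁻⁹ m)
φ = 5.05 eV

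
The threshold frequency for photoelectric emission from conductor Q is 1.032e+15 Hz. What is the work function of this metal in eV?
4.27 eV

At the threshold frequency, photon energy equals work function:
φ = hf₀

Calculating:
φ = (6.626×10⁻³⁴ J·s)(1.032e+15 Hz)
φ = 4.27 eV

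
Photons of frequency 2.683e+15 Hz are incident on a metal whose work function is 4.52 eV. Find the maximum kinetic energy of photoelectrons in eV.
6.5760 eV

Using Einstein's photoelectric equation: KE_max = hf - φ

First, calculate the photon energy:
E_photon = hf = (6.626×10⁻³⁴ J·s)(2.683e+15 Hz)
E_photon = 11.0960 eV

Then, the maximum kinetic energy:
KE_max = E_photon - φ = 11.0960 eV - 4.52 eV = 6.5760 eV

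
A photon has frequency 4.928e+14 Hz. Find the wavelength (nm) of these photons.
608.35 nm

Using the wave equation: c = fλ

Solving for wavelength:
λ = c/f = (3×10⁸ m/s) / (4.928e+14 Hz)
λ = 608.35 nm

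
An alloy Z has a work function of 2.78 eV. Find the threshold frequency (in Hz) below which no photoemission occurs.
6.7220e+14 Hz

The threshold frequency is when the photon energy equals the work function:
hf₀ = φ

Solving for f₀:
f₀ = φ/h = (2.78 eV × 1.602×10⁻¹⁹ J/eV) / (6.626×10⁻³⁴ J·s)
f₀ = 6.7220e+14 Hz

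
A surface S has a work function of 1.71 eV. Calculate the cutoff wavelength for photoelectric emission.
725.05 nm

The threshold wavelength is when the photon energy equals the work function:
hc/λ₀ = φ

Solving for λ₀:
λ₀ = hc/φ = (6.626×10⁻³⁴ J·s)(3×10⁸ m/s) / (1.71 eV × 1.602×10⁻¹⁹ J/eV)
λ₀ = 725.05 nm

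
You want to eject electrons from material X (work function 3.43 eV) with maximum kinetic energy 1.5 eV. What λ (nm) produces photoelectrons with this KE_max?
251.49 nm

From Einstein's equation: KE_max = hc/λ - φ

Rearranging for λ:
hc/λ = KE_max + φ
λ = hc/(KE_max + φ)

Required photon energy:
E_photon = KE_max + φ = 1.5 + 3.43 = 4.93 eV

Required wavelength:
λ = hc/E_photon = (6.626×10⁻³⁴)(3×10⁸) / (4.93 × 1.602×10⁻¹⁹)
λ = 251.49 nm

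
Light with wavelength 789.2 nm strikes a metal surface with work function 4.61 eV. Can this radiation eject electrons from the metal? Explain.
No

For photoemission, the photon energy must exceed the work function.

Photon energy: E = hc/λ = 1.5710 eV
Work function: φ = 4.61 eV

Since E_photon (1.5710 eV) < φ (4.61 eV), photoemission will NOT occur.
The threshold wavelength is λ₀ = hc/φ = 268.9 nm.
Since 789.2 nm > 268.9 nm, the photons lack sufficient energy.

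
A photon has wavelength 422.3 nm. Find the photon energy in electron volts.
2.9359 eV

Using E = hf = hc/λ:

E = hc/λ = (6.626×10⁻³⁴ J·s)(3×10⁸ m/s) / (422.3×10⁻⁹ m)
E = 2.9359 eV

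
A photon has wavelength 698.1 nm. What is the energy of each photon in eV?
1.7760 eV

Using E = hf = hc/λ:

E = hc/λ = (6.626×10⁻³⁴ J·s)(3×10⁸ m/s) / (698.1×10⁻⁹ m)
E = 1.7760 eV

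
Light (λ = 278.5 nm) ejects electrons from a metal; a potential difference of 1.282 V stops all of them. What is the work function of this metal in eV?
3.17 eV

The stopping potential gives the maximum kinetic energy: KE_max = eV_s = 1.282 eV

From Einstein's photoelectric equation: KE_max = hc/λ - φ
Rearranging: φ = hc/λ - KE_max

Calculate photon energy:
E_photon = hc/λ = (6.626×10⁻³⁴ J·s)(3×10⁸ m/s) / (278.5×10⁻⁹ m) = 4.4519 eV

Therefore:
φ = 4.4519 - 1.282 = 3.17 eV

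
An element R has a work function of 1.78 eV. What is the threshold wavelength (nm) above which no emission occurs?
696.54 nm

The threshold wavelength is when the photon energy equals the work function:
hc/λ₀ = φ

Solving for λ₀:
λ₀ = hc/φ = (6.626×10⁻³⁴ J·s)(3×10⁸ m/s) / (1.78 eV × 1.602×10⁻¹⁹ J/eV)
λ₀ = 696.54 nm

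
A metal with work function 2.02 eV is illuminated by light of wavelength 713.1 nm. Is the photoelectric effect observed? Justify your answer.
No

For photoemission, the photon energy must exceed the work function.

Photon energy: E = hc/λ = 1.7387 eV
Work function: φ = 2.02 eV

Since E_photon (1.7387 eV) < φ (2.02 eV), photoemission will NOT occur.
The threshold wavelength is λ₀ = hc/φ = 613.8 nm.
Since 713.1 nm > 613.8 nm, the photons lack sufficient energy.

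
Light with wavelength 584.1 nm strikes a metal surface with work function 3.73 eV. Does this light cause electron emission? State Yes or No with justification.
No

For photoemission, the photon energy must exceed the work function.

Photon energy: E = hc/λ = 2.1227 eV
Work function: φ = 3.73 eV

Since E_photon (2.1227 eV) < φ (3.73 eV), photoemission will NOT occur.
The threshold wavelength is λ₀ = hc/φ = 332.4 nm.
Since 584.1 nm > 332.4 nm, the photons lack sufficient energy.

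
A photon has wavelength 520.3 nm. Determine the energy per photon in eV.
2.3829 eV

Using E = hf = hc/λ:

E = hc/λ = (6.626×10⁻³⁴ J·s)(3×10⁸ m/s) / (520.3×10⁻⁹ m)
E = 2.3829 eV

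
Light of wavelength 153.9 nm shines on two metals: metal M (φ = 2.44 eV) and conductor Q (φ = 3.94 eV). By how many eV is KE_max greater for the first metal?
1.5000 eV

Using KE_max = hc/λ - φ for each metal:

Photon energy: E = hc/λ = 8.0562 eV

For metal M (φ₁ = 2.44 eV):
KE₁ = E - φ₁ = 8.0562 - 2.44 = 5.6162 eV

For conductor Q (φ₂ = 3.94 eV):
KE₂ = E - φ₂ = 8.0562 - 3.94 = 4.1162 eV

Difference:
ΔKE = KE₁ - KE₂ = 5.6162 - 4.1162 = 1.5000 eV

Note: The difference equals the difference in work functions: 3.94 - 2.44 = 1.50 eV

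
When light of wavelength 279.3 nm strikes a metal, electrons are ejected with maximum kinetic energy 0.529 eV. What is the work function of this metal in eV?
3.91 eV

From Einstein's photoelectric equation: KE_max = hf - φ = hc/λ - φ

Rearranging for φ:
φ = hc/λ - KE_max

Calculate photon energy:
E_photon = hc/λ = 4.4391 eV

Therefore:
φ = 4.4391 - 0.529 = 3.91 eV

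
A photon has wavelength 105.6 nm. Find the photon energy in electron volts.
11.7409 eV

Using E = hf = hc/λ:

E = hc/λ = (6.626×10⁻³⁴ J·s)(3×10⁸ m/s) / (105.6×10⁻⁹ m)
E = 11.7409 eV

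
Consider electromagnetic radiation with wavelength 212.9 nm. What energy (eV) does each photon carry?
5.8236 eV

Using E = hf = hc/λ:

E = hc/λ = (6.626×10⁻³⁴ J·s)(3×10⁸ m/s) / (212.9×10⁻⁹ m)
E = 5.8236 eV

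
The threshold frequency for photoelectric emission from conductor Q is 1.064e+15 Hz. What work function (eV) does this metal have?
4.40 eV

At the threshold frequency, photon energy equals work function:
φ = hf₀

Calculating:
φ = (6.626×10⁻³⁴ J·s)(1.064e+15 Hz)
φ = 4.40 eV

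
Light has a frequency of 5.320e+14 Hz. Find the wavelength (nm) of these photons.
563.52 nm

Using the wave equation: c = fλ

Solving for wavelength:
λ = c/f = (3×10⁸ m/s) / (5.320e+14 Hz)
λ = 563.52 nm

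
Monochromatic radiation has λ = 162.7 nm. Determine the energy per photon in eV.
7.6204 eV

Using E = hf = hc/λ:

E = hc/λ = (6.626×10⁻³⁴ J·s)(3×10⁸ m/s) / (162.7×10⁻⁹ m)
E = 7.6204 eV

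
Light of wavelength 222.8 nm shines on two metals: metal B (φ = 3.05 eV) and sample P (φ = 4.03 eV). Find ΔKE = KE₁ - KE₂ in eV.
0.9800 eV

Using KE_max = hc/λ - φ for each metal:

Photon energy: E = hc/λ = 5.5648 eV

For metal B (φ₁ = 3.05 eV):
KE₁ = E - φ₁ = 5.5648 - 3.05 = 2.5148 eV

For sample P (φ₂ = 4.03 eV):
KE₂ = E - φ₂ = 5.5648 - 4.03 = 1.5348 eV

Difference:
ΔKE = KE₁ - KE₂ = 2.5148 - 1.5348 = 0.9800 eV

Note: The difference equals the difference in work functions: 4.03 - 3.05 = 0.98 eV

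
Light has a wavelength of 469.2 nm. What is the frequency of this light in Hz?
6.3894e+14 Hz

Using the wave equation: c = fλ

Solving for frequency:
f = c/λ = (3×10⁸ m/s) / (469.2×10⁻⁹ m)
f = 6.3894e+14 Hz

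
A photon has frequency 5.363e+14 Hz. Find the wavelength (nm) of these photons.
559.00 nm

Using the wave equation: c = fλ

Solving for wavelength:
λ = c/f = (3×10⁸ m/s) / (5.363e+14 Hz)
λ = 559.00 nm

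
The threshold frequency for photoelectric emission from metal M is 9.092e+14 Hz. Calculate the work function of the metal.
3.76 eV

At the threshold frequency, photon energy equals work function:
φ = hf₀

Calculating:
φ = (6.626×10⁻³⁴ J·s)(9.092e+14 Hz)
φ = 3.76 eV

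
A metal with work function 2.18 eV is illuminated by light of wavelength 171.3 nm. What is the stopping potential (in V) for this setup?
5.0578 V

The stopping potential V_s satisfies: eV_s = KE_max

First, find KE_max using Einstein's equation:
E_photon = hc/λ = 7.2378 eV
KE_max = E_photon - φ = 7.2378 - 2.18 = 5.0578 eV

Since eV_s = KE_max:
V_s = KE_max/e = 5.0578 V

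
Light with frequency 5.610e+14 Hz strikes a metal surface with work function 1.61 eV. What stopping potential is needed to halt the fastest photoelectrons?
0.7101 V

The stopping potential V_s satisfies: eV_s = KE_max

First, find KE_max using Einstein's equation:
E_photon = hf = (6.626×10⁻³⁴ J·s)(5.610e+14 Hz) = 2.3201 eV
KE_max = E_photon - φ = 2.3201 - 1.61 = 0.7101 eV

Since eV_s = KE_max:
V_s = KE_max/e = 0.7101 V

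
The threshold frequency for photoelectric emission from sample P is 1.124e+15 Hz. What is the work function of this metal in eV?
4.65 eV

At the threshold frequency, photon energy equals work function:
φ = hf₀

Calculating:
φ = (6.626×10⁻³⁴ J·s)(1.124e+15 Hz)
φ = 4.65 eV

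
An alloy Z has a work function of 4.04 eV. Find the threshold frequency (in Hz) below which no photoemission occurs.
9.7687e+14 Hz

The threshold frequency is when the photon energy equals the work function:
hf₀ = φ

Solving for f₀:
f₀ = φ/h = (4.04 eV × 1.602×10⁻¹⁹ J/eV) / (6.626×10⁻³⁴ J·s)
f₀ = 9.7687e+14 Hz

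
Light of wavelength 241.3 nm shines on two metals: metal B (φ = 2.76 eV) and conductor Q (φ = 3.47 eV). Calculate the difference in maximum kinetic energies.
0.7100 eV

Using KE_max = hc/λ - φ for each metal:

Photon energy: E = hc/λ = 5.1382 eV

For metal B (φ₁ = 2.76 eV):
KE₁ = E - φ₁ = 5.1382 - 2.76 = 2.3782 eV

For conductor Q (φ₂ = 3.47 eV):
KE₂ = E - φ₂ = 5.1382 - 3.47 = 1.6682 eV

Difference:
ΔKE = KE₁ - KE₂ = 2.3782 - 1.6682 = 0.7100 eV

Note: The difference equals the difference in work functions: 3.47 - 2.76 = 0.71 eV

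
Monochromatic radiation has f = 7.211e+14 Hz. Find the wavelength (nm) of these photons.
415.74 nm

Using the wave equation: c = fλ

Solving for wavelength:
λ = c/f = (3×10⁸ m/s) / (7.211e+14 Hz)
λ = 415.74 nm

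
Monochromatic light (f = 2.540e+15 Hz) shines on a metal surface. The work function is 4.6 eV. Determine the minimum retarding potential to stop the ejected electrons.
5.9046 V

The stopping potential V_s satisfies: eV_s = KE_max

First, find KE_max using Einstein's equation:
E_photon = hf = (6.626×10⁻³⁴ J·s)(2.540e+15 Hz) = 10.5046 eV
KE_max = E_photon - φ = 10.5046 - 4.6 = 5.9046 eV

Since eV_s = KE_max:
V_s = KE_max/e = 5.9046 V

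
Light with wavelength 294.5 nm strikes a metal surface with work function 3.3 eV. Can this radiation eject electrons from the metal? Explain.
Yes

For photoemission, the photon energy must exceed the work function.

Photon energy: E = hc/λ = 4.2100 eV
Work function: φ = 3.3 eV

Since E_photon (4.2100 eV) > φ (3.3 eV), photoemission WILL occur.
The threshold wavelength is λ₀ = hc/φ = 375.7 nm.
Since 294.5 nm < 375.7 nm, the light has sufficient energy.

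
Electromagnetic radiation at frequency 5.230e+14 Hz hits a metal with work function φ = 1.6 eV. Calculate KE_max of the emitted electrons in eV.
0.5630 eV

Using Einstein's photoelectric equation: KE_max = hf - φ

First, calculate the photon energy:
E_photon = hf = (6.626×10⁻³⁴ J·s)(5.230e+14 Hz)
E_photon = 2.1630 eV

Then, the maximum kinetic energy:
KE_max = E_photon - φ = 2.1630 eV - 1.6 eV = 0.5630 eV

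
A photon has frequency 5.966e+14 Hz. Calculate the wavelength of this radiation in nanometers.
502.50 nm

Using the wave equation: c = fλ

Solving for wavelength:
λ = c/f = (3×10⁸ m/s) / (5.966e+14 Hz)
λ = 502.50 nm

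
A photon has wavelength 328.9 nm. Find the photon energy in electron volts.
3.7697 eV

Using E = hf = hc/λ:

E = hc/λ = (6.626×10⁻³⁴ J·s)(3×10⁸ m/s) / (328.9×10⁻⁹ m)
E = 3.7697 eV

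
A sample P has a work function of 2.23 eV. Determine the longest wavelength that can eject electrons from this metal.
555.98 nm

The threshold wavelength is when the photon energy equals the work function:
hc/λ₀ = φ

Solving for λ₀:
λ₀ = hc/φ = (6.626×10⁻³⁴ J·s)(3×10⁸ m/s) / (2.23 eV × 1.602×10⁻¹⁹ J/eV)
λ₀ = 555.98 nm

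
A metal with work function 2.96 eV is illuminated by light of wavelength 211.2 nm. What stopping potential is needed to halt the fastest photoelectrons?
2.9105 V

The stopping potential V_s satisfies: eV_s = KE_max

First, find KE_max using Einstein's equation:
E_photon = hc/λ = 5.8705 eV
KE_max = E_photon - φ = 5.8705 - 2.96 = 2.9105 eV

Since eV_s = KE_max:
V_s = KE_max/e = 2.9105 V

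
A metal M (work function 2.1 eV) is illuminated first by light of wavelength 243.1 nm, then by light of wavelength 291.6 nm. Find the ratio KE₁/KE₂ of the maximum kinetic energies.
1.3942

Using Einstein's equation: KE_max = hc/λ - φ

For λ₁ = 243.1 nm:
E₁ = hc/λ₁ = 5.1001 eV
KE₁ = E₁ - φ = 5.1001 - 2.1 = 3.0001 eV

For λ₂ = 291.6 nm:
E₂ = hc/λ₂ = 4.2519 eV
KE₂ = E₂ - φ = 4.2519 - 2.1 = 2.1519 eV

Ratio: KE₁/KE₂ = 3.0001/2.1519 = 1.3942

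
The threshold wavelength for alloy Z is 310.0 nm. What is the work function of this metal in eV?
4.00 eV

At the threshold wavelength, photon energy equals work function:
φ = hc/λ₀

Calculating:
φ = (6.626×10⁻³⁴ J·s)(3×10⁸ m/s) / (310.0×10⁻⁹ m)
φ = 4.00 eV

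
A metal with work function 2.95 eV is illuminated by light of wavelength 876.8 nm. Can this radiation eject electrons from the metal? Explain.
No

For photoemission, the photon energy must exceed the work function.

Photon energy: E = hc/λ = 1.4141 eV
Work function: φ = 2.95 eV

Since E_photon (1.4141 eV) < φ (2.95 eV), photoemission will NOT occur.
The threshold wavelength is λ₀ = hc/φ = 420.3 nm.
Since 876.8 nm > 420.3 nm, the photons lack sufficient energy.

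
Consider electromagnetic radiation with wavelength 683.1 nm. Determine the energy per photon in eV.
1.8150 eV

Using E = hf = hc/λ:

E = hc/λ = (6.626×10⁻³⁴ J·s)(3×10⁸ m/s) / (683.1×10⁻⁹ m)
E = 1.8150 eV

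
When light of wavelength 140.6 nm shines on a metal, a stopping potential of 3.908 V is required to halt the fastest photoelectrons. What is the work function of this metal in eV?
4.91 eV

The stopping potential gives the maximum kinetic energy: KE_max = eV_s = 3.908 eV

From Einstein's photoelectric equation: KE_max = hc/λ - φ
Rearranging: φ = hc/λ - KE_max

Calculate photon energy:
E_photon = hc/λ = (6.626×10⁻³⁴ J·s)(3×10⁸ m/s) / (140.6×10⁻⁹ m) = 8.8182 eV

Therefore:
φ = 8.8182 - 3.908 = 4.91 eV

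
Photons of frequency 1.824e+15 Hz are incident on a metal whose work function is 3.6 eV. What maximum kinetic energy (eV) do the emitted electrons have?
3.9435 eV

Using Einstein's photoelectric equation: KE_max = hf - φ

First, calculate the photon energy:
E_photon = hf = (6.626×10⁻³⁴ J·s)(1.824e+15 Hz)
E_photon = 7.5435 eV

Then, the maximum kinetic energy:
KE_max = E_photon - φ = 7.5435 eV - 3.6 eV = 3.9435 eV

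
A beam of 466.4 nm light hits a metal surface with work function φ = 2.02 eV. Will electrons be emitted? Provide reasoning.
Yes

For photoemission, the photon energy must exceed the work function.

Photon energy: E = hc/λ = 2.6583 eV
Work function: φ = 2.02 eV

Since E_photon (2.6583 eV) > φ (2.02 eV), photoemission WILL occur.
The threshold wavelength is λ₀ = hc/φ = 613.8 nm.
Since 466.4 nm < 613.8 nm, the light has sufficient energy.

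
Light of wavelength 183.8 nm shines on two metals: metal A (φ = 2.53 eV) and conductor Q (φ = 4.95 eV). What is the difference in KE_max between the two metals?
2.4200 eV

Using KE_max = hc/λ - φ for each metal:

Photon energy: E = hc/λ = 6.7456 eV

For metal A (φ₁ = 2.53 eV):
KE₁ = E - φ₁ = 6.7456 - 2.53 = 4.2156 eV

For conductor Q (φ₂ = 4.95 eV):
KE₂ = E - φ₂ = 6.7456 - 4.95 = 1.7956 eV

Difference:
ΔKE = KE₁ - KE₂ = 4.2156 - 1.7956 = 2.4200 eV

Note: The difference equals the difference in work functions: 4.95 - 2.53 = 2.42 eV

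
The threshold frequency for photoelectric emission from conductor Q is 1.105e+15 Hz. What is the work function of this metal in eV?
4.57 eV

At the threshold frequency, photon energy equals work function:
φ = hf₀

Calculating:
φ = (6.626×10⁻³⁴ J·s)(1.105e+15 Hz)
φ = 4.57 eV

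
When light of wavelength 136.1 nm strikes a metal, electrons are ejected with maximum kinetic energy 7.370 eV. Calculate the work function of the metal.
1.74 eV

From Einstein's photoelectric equation: KE_max = hf - φ = hc/λ - φ

Rearranging for φ:
φ = hc/λ - KE_max

Calculate photon energy:
E_photon = hc/λ = 9.1098 eV

Therefore:
φ = 9.1098 - 7.370 = 1.74 eV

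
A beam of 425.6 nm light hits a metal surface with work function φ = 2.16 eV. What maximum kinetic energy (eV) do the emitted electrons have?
0.7532 eV

Using Einstein's photoelectric equation: KE_max = hf - φ = hc/λ - φ

First, calculate the photon energy:
E_photon = hc/λ = (6.626×10⁻³⁴ J·s)(3×10⁸ m/s) / (425.6×10⁻⁹ m)
E_photon = 2.9132 eV

Then, the maximum kinetic energy:
KE_max = E_photon - φ = 2.9132 eV - 2.16 eV = 0.7532 eV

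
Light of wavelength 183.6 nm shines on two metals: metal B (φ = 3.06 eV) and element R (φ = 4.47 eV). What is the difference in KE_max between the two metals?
1.4100 eV

Using KE_max = hc/λ - φ for each metal:

Photon energy: E = hc/λ = 6.7530 eV

For metal B (φ₁ = 3.06 eV):
KE₁ = E - φ₁ = 6.7530 - 3.06 = 3.6930 eV

For element R (φ₂ = 4.47 eV):
KE₂ = E - φ₂ = 6.7530 - 4.47 = 2.2830 eV

Difference:
ΔKE = KE₁ - KE₂ = 3.6930 - 2.2830 = 1.4100 eV

Note: The difference equals the difference in work functions: 4.47 - 3.06 = 1.41 eV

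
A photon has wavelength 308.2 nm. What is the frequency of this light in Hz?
9.7272e+14 Hz

Using the wave equation: c = fλ

Solving for frequency:
f = c/λ = (3×10⁸ m/s) / (308.2×10⁻⁹ m)
f = 9.7272e+14 Hz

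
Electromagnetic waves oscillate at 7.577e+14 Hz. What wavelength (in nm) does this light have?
395.66 nm

Using the wave equation: c = fλ

Solving for wavelength:
λ = c/f = (3×10⁸ m/s) / (7.577e+14 Hz)
λ = 395.66 nm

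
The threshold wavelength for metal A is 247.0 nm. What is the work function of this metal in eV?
5.02 eV

At the threshold wavelength, photon energy equals work function:
φ = hc/λ₀

Calculating:
φ = (6.626×10⁻³⁴ J·s)(3×10⁸ m/s) / (247.0×10⁻⁹ m)
φ = 5.02 eV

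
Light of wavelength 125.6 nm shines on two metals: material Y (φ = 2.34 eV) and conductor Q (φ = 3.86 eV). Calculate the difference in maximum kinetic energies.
1.5200 eV

Using KE_max = hc/λ - φ for each metal:

Photon energy: E = hc/λ = 9.8714 eV

For material Y (φ₁ = 2.34 eV):
KE₁ = E - φ₁ = 9.8714 - 2.34 = 7.5314 eV

For conductor Q (φ₂ = 3.86 eV):
KE₂ = E - φ₂ = 9.8714 - 3.86 = 6.0114 eV

Difference:
ΔKE = KE₁ - KE₂ = 7.5314 - 6.0114 = 1.5200 eV

Note: The difference equals the difference in work functions: 3.86 - 2.34 = 1.52 eV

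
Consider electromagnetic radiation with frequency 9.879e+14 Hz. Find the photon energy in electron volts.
4.0856 eV

Using E = hf:

E = hf = (6.626×10⁻³⁴ J·s)(9.879e+14 Hz)
E = 4.0856 eV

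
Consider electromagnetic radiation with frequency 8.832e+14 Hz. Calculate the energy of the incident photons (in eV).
3.6526 eV

Using E = hf:

E = hf = (6.626×10⁻³⁴ J·s)(8.832e+14 Hz)
E = 3.6526 eV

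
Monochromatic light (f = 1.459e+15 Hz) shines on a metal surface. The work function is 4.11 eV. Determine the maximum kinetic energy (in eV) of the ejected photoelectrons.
1.9239 eV

Using Einstein's photoelectric equation: KE_max = hf - φ

First, calculate the photon energy:
E_photon = hf = (6.626×10⁻³⁴ J·s)(1.459e+15 Hz)
E_photon = 6.0339 eV

Then, the maximum kinetic energy:
KE_max = E_photon - φ = 6.0339 eV - 4.11 eV = 1.9239 eV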